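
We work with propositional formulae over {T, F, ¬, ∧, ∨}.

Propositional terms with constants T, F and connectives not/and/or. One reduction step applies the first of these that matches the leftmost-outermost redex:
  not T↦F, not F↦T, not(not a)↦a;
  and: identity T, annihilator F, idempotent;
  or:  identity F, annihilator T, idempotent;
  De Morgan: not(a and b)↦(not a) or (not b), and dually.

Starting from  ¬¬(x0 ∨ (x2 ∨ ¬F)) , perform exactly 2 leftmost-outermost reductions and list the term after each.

  start: ¬¬(x0 ∨ (x2 ∨ ¬F))
  →1  x0 ∨ (x2 ∨ ¬F)
  →2  x0 ∨ (x2 ∨ T)

Answer: after 2 steps: x0 ∨ (x2 ∨ T)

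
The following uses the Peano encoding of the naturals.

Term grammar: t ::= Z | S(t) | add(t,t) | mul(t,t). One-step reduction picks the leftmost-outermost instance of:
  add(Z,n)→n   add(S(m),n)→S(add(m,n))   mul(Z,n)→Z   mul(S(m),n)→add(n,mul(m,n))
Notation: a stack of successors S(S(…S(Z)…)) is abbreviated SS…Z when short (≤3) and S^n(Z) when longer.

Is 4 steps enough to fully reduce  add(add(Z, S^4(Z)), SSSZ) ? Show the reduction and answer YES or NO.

Answer: NO — after 4 steps the term is S(S(S(add(SZ, SSSZ)))), not yet normal

Reduction:
  start: add(add(Z, S^4(Z)), SSSZ)
  step 1: add(S^4(Z), SSSZ)
  step 2: S(add(SSSZ, SSSZ))
  step 3: S(S(add(SSZ, SSSZ)))
  step 4: S(S(S(add(SZ, SSSZ))))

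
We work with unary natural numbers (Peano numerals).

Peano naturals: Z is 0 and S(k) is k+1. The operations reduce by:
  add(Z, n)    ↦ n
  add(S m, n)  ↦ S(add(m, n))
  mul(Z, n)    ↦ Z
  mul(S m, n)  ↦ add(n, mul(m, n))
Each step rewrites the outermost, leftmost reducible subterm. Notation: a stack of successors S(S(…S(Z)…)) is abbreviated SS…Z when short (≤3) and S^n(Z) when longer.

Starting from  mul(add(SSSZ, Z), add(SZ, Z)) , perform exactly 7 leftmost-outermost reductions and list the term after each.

Answer: after 7 steps: S(mul(S(add(SZ, Z)), add(SZ, Z)))

Working:
  start: mul(add(SSSZ, Z), add(SZ, Z))
  →1  mul(S(add(SSZ, Z)), add(SZ, Z))
  →2  add(add(SZ, Z), mul(add(SSZ, Z), add(SZ, Z)))
  →3  add(S(add(Z, Z)), mul(add(SSZ, Z), add(SZ, Z)))
  →4  S(add(add(Z, Z), mul(add(SSZ, Z), add(SZ, Z))))
  →5  S(add(Z, mul(add(SSZ, Z), add(SZ, Z))))
  →6  S(mul(add(SSZ, Z), add(SZ, Z)))
  →7  S(mul(S(add(SZ, Z)), add(SZ, Z)))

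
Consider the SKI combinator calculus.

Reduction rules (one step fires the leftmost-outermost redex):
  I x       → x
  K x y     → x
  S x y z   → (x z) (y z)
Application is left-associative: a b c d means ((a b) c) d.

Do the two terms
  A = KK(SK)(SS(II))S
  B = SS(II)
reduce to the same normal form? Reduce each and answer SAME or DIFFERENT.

Answer: SAME — A ⇓ SSI, B ⇓ SSI

Reduction:
Term A:
  start: KK(SK)(SS(II))S
  [1] K(SS(II))S
  [2] SS(II)
  [3] SSI

Term B:
  start: SS(II)
  [1] SSI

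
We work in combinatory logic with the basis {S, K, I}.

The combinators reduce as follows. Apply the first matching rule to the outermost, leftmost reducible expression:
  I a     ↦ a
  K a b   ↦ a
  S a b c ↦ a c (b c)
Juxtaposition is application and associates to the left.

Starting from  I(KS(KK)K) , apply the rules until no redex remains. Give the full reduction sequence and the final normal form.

Answer: normal form = SK  (in 2 steps)

Reduction:
  start: I(KS(KK)K)
  →1  KS(KK)K
  →2  SK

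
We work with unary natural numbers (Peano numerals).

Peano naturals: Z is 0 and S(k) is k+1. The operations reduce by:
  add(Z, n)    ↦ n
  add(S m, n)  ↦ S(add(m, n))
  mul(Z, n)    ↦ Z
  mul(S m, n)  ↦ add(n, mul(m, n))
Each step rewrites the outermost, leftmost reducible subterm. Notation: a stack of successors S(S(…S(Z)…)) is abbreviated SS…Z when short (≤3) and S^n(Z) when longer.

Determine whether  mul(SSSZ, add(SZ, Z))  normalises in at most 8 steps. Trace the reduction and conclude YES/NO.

Answer: NO — after 8 steps the term is S(S(add(add(Z, Z), mul(SZ, add(SZ, Z))))), not yet normal

Reduction:
  start: mul(SSSZ, add(SZ, Z))
  →1  add(add(SZ, Z), mul(SSZ, add(SZ, Z)))
  →2  add(S(add(Z, Z)), mul(SSZ, add(SZ, Z)))
  →3  S(add(add(Z, Z), mul(SSZ, add(SZ, Z))))
  →4  S(add(Z, mul(SSZ, add(SZ, Z))))
  →5  S(mul(SSZ, add(SZ, Z)))
  →6  S(add(add(SZ, Z), mul(SZ, add(SZ, Z))))
  →7  S(add(S(add(Z, Z)), mul(SZ, add(SZ, Z))))
  →8  S(S(add(add(Z, Z), mul(SZ, add(SZ, Z)))))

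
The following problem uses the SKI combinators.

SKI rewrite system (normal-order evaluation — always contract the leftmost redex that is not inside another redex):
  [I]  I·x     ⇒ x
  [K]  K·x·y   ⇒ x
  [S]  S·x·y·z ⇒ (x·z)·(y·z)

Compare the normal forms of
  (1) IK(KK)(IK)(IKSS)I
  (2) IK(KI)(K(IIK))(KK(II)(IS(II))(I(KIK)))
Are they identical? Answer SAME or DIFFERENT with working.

Term A:
  start: IK(KK)(IK)(IKSS)I
  →1  K(KK)(IK)(IKSS)I
  →2  KK(IKSS)I
  →3  KI

Term B:
  start: IK(KI)(K(IIK))(KK(II)(IS(II))(I(KIK)))
  →1  K(KI)(K(IIK))(KK(II)(IS(II))(I(KIK)))
  →2  KI(KK(II)(IS(II))(I(KIK)))
  →3  I

Answer: DIFFERENT — A ⇓ KI, B ⇓ I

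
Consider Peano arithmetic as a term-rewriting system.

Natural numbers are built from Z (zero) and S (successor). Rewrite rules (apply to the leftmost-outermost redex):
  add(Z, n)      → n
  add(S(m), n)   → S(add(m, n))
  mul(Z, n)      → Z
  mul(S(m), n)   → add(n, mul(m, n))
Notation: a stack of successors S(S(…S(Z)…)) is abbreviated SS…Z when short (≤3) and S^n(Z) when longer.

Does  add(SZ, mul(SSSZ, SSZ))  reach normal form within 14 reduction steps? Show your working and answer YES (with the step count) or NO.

Answer: NO — after 14 steps the term is S(S(S(S(S(S(S(mul(Z, SSZ)))))))), not yet normal

Reduction:
  start: add(SZ, mul(SSSZ, SSZ))
  [1] S(add(Z, mul(SSSZ, SSZ)))
  [2] S(mul(SSSZ, SSZ))
  [3] S(add(SSZ, mul(SSZ, SSZ)))
  [4] S(S(add(SZ, mul(SSZ, SSZ))))
  [5] S(S(S(add(Z, mul(SSZ, SSZ)))))
  [6] S(S(S(mul(SSZ, SSZ))))
  [7] S(S(S(add(SSZ, mul(SZ, SSZ)))))
  [8] S(S(S(S(add(SZ, mul(SZ, SSZ))))))
  [9] S(S(S(S(S(add(Z, mul(SZ, SSZ)))))))
  [10] S(S(S(S(S(mul(SZ, SSZ))))))
  [11] S(S(S(S(S(add(SSZ, mul(Z, SSZ)))))))
  [12] S(S(S(S(S(S(add(SZ, mul(Z, SSZ))))))))
  [13] S(S(S(S(S(S(S(add(Z, mul(Z, SSZ)))))))))
  [14] S(S(S(S(S(S(S(mul(Z, SSZ))))))))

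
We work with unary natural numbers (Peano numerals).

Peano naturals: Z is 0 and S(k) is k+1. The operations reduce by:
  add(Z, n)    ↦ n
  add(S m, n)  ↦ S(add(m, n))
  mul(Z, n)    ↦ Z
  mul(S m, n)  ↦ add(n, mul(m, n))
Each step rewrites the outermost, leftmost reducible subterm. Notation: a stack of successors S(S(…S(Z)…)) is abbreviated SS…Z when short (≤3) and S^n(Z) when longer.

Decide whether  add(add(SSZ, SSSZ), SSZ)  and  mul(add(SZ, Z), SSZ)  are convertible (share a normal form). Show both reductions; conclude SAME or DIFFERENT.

Term A:
  start: add(add(SSZ, SSSZ), SSZ)
  →1  add(S(add(SZ, SSSZ)), SSZ)
  →2  S(add(add(SZ, SSSZ), SSZ))
  →3  S(add(S(add(Z, SSSZ)), SSZ))
  →4  S(S(add(add(Z, SSSZ), SSZ)))
  →5  S(S(add(SSSZ, SSZ)))
  →6  S(S(S(add(SSZ, SSZ))))
  →7  S(S(S(S(add(SZ, SSZ)))))
  →8  S(S(S(S(S(add(Z, SSZ))))))
  →9  S^7(Z)

Term B:
  start: mul(add(SZ, Z), SSZ)
  →1  mul(S(add(Z, Z)), SSZ)
  →2  add(SSZ, mul(add(Z, Z), SSZ))
  →3  S(add(SZ, mul(add(Z, Z), SSZ)))
  →4  S(S(add(Z, mul(add(Z, Z), SSZ))))
  →5  S(S(mul(add(Z, Z), SSZ)))
  →6  S(S(mul(Z, SSZ)))
  →7  SSZ

Answer: DIFFERENT — A ⇓ S^7(Z), B ⇓ SSZ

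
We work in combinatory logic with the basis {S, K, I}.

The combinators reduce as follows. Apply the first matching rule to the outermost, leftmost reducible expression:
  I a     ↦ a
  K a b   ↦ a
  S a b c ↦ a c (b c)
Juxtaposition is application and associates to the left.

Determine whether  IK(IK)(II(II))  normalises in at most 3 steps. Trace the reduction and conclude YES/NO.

Answer: YES — reaches normal form K in 3 ≤ 3 steps

Reduction:
  start: IK(IK)(II(II))
  [1] K(IK)(II(II))
  [2] IK
  [3] K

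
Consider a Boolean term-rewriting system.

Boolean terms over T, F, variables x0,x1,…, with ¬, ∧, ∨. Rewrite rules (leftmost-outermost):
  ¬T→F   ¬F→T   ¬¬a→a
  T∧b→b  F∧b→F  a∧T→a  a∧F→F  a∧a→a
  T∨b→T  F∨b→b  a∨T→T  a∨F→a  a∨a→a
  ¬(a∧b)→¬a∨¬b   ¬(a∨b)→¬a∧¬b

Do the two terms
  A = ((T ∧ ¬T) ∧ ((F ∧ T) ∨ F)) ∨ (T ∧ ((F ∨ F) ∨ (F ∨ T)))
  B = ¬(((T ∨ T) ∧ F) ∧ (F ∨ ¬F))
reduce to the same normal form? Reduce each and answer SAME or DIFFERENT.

Answer: SAME — A ⇓ T, B ⇓ T

Derivation:
Term A:
  start: ((T ∧ ¬T) ∧ ((F ∧ T) ∨ F)) ∨ (T ∧ ((F ∨ F) ∨ (F ∨ T)))
  [1] (¬T ∧ ((F ∧ T) ∨ F)) ∨ (T ∧ ((F ∨ F) ∨ (F ∨ T)))
  [2] (F ∧ ((F ∧ T) ∨ F)) ∨ (T ∧ ((F ∨ F) ∨ (F ∨ T)))
  [3] F ∨ (T ∧ ((F ∨ F) ∨ (F ∨ T)))
  [4] T ∧ ((F ∨ F) ∨ (F ∨ T))
  [5] (F ∨ F) ∨ (F ∨ T)
  [6] F ∨ (F ∨ T)
  [7] F ∨ T
  [8] T

Term B:
  start: ¬(((T ∨ T) ∧ F) ∧ (F ∨ ¬F))
  [1] ¬((T ∨ T) ∧ F) ∨ ¬(F ∨ ¬F)
  [2] (¬(T ∨ T) ∨ ¬F) ∨ ¬(F ∨ ¬F)
  [3] ((¬T ∧ ¬T) ∨ ¬F) ∨ ¬(F ∨ ¬F)
  [4] (¬T ∨ ¬F) ∨ ¬(F ∨ ¬F)
  [5] (F ∨ ¬F) ∨ ¬(F ∨ ¬F)
  [6] ¬F ∨ ¬(F ∨ ¬F)
  [7] T ∨ ¬(F ∨ ¬F)
  [8] T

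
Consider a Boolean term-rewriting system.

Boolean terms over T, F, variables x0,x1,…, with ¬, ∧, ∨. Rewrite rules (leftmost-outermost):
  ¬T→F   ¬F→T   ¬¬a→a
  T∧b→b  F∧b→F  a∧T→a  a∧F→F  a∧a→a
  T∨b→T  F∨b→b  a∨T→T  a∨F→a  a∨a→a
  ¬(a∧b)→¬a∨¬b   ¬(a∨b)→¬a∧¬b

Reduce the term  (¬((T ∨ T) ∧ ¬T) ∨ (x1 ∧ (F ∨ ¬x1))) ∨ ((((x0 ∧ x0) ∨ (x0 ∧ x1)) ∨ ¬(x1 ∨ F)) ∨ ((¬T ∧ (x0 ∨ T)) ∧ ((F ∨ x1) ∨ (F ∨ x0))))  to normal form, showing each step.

Answer: normal form = T  (in 8 steps)

Reduction:
  start: (¬((T ∨ T) ∧ ¬T) ∨ (x1 ∧ (F ∨ ¬x1))) ∨ ((((x0 ∧ x0) ∨ (x0 ∧ x1)) ∨ ¬(x1 ∨ F)) ∨ ((¬T ∧ (x0 ∨ T)) ∧ ((F ∨ x1) ∨ (F ∨ x0))))
  step 1: ((¬(T ∨ T) ∨ ¬¬T) ∨ (x1 ∧ (F ∨ ¬x1))) ∨ ((((x0 ∧ x0) ∨ (x0 ∧ x1)) ∨ ¬(x1 ∨ F)) ∨ ((¬T ∧ (x0 ∨ T)) ∧ ((F ∨ x1) ∨ (F ∨ x0))))
  step 2: (((¬T ∧ ¬T) ∨ ¬¬T) ∨ (x1 ∧ (F ∨ ¬x1))) ∨ ((((x0 ∧ x0) ∨ (x0 ∧ x1)) ∨ ¬(x1 ∨ F)) ∨ ((¬T ∧ (x0 ∨ T)) ∧ ((F ∨ x1) ∨ (F ∨ x0))))
  step 3: ((¬T ∨ ¬¬T) ∨ (x1 ∧ (F ∨ ¬x1))) ∨ ((((x0 ∧ x0) ∨ (x0 ∧ x1)) ∨ ¬(x1 ∨ F)) ∨ ((¬T ∧ (x0 ∨ T)) ∧ ((F ∨ x1) ∨ (F ∨ x0))))
  step 4: ((F ∨ ¬¬T) ∨ (x1 ∧ (F ∨ ¬x1))) ∨ ((((x0 ∧ x0) ∨ (x0 ∧ x1)) ∨ ¬(x1 ∨ F)) ∨ ((¬T ∧ (x0 ∨ T)) ∧ ((F ∨ x1) ∨ (F ∨ x0))))
  step 5: (¬¬T ∨ (x1 ∧ (F ∨ ¬x1))) ∨ ((((x0 ∧ x0) ∨ (x0 ∧ x1)) ∨ ¬(x1 ∨ F)) ∨ ((¬T ∧ (x0 ∨ T)) ∧ ((F ∨ x1) ∨ (F ∨ x0))))
  step 6: (T ∨ (x1 ∧ (F ∨ ¬x1))) ∨ ((((x0 ∧ x0) ∨ (x0 ∧ x1)) ∨ ¬(x1 ∨ F)) ∨ ((¬T ∧ (x0 ∨ T)) ∧ ((F ∨ x1) ∨ (F ∨ x0))))
  step 7: T ∨ ((((x0 ∧ x0) ∨ (x0 ∧ x1)) ∨ ¬(x1 ∨ F)) ∨ ((¬T ∧ (x0 ∨ T)) ∧ ((F ∨ x1) ∨ (F ∨ x0))))
  step 8: T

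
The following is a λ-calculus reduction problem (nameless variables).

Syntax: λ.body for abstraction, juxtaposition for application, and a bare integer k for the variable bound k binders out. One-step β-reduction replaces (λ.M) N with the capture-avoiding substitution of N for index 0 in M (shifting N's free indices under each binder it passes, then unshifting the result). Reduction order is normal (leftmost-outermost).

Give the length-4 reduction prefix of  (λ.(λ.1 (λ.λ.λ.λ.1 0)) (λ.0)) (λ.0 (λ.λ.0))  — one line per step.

  start: (λ.(λ.1 (λ.λ.λ.λ.1 0)) (λ.0)) (λ.0 (λ.λ.0))
  →1  (λ.(λ.0 (λ.λ.0)) (λ.λ.λ.λ.1 0)) (λ.0)
  →2  (λ.0 (λ.λ.0)) (λ.λ.λ.λ.1 0)
  →3  (λ.λ.λ.λ.1 0) (λ.λ.0)
  →4  λ.λ.λ.1 0

Answer: after 4 steps: λ.λ.λ.1 0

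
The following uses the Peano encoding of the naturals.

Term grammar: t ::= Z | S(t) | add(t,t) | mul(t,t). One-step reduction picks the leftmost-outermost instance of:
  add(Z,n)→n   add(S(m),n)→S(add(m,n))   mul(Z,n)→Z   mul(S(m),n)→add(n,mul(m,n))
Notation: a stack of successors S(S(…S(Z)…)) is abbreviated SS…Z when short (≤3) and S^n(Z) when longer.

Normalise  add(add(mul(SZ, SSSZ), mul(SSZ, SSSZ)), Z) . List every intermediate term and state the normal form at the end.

  start: add(add(mul(SZ, SSSZ), mul(SSZ, SSSZ)), Z)
  [1] add(add(add(SSSZ, mul(Z, SSSZ)), mul(SSZ, SSSZ)), Z)
  [2] add(add(S(add(SSZ, mul(Z, SSSZ))), mul(SSZ, SSSZ)), Z)
  [3] add(S(add(add(SSZ, mul(Z, SSSZ)), mul(SSZ, SSSZ))), Z)
  [4] S(add(add(add(SSZ, mul(Z, SSSZ)), mul(SSZ, SSSZ)), Z))
  [5] S(add(add(S(add(SZ, mul(Z, SSSZ))), mul(SSZ, SSSZ)), Z))
  [6] S(add(S(add(add(SZ, mul(Z, SSSZ)), mul(SSZ, SSSZ))), Z))
  [7] S(S(add(add(add(SZ, mul(Z, SSSZ)), mul(SSZ, SSSZ)), Z)))
  [8] S(S(add(add(S(add(Z, mul(Z, SSSZ))), mul(SSZ, SSSZ)), Z)))
  [9] S(S(add(S(add(add(Z, mul(Z, SSSZ)), mul(SSZ, SSSZ))), Z)))
  [10] S(S(S(add(add(add(Z, mul(Z, SSSZ)), mul(SSZ, SSSZ)), Z))))
  [11] S(S(S(add(add(mul(Z, SSSZ), mul(SSZ, SSSZ)), Z))))
  [12] S(S(S(add(add(Z, mul(SSZ, SSSZ)), Z))))
  [13] S(S(S(add(mul(SSZ, SSSZ), Z))))
  [14] S(S(S(add(add(SSSZ, mul(SZ, SSSZ)), Z))))
  [15] S(S(S(add(S(add(SSZ, mul(SZ, SSSZ))), Z))))
  [16] S(S(S(S(add(add(SSZ, mul(SZ, SSSZ)), Z)))))
  [17] S(S(S(S(add(S(add(SZ, mul(SZ, SSSZ))), Z)))))
  [18] S(S(S(S(S(add(add(SZ, mul(SZ, SSSZ)), Z))))))
  [19] S(S(S(S(S(add(S(add(Z, mul(SZ, SSSZ))), Z))))))
  [20] S(S(S(S(S(S(add(add(Z, mul(SZ, SSSZ)), Z)))))))
  [21] S(S(S(S(S(S(add(mul(SZ, SSSZ), Z)))))))
  [22] S(S(S(S(S(S(add(add(SSSZ, mul(Z, SSSZ)), Z)))))))
  [23] S(S(S(S(S(S(add(S(add(SSZ, mul(Z, SSSZ))), Z)))))))
  [24] S(S(S(S(S(S(S(add(add(SSZ, mul(Z, SSSZ)), Z))))))))
  [25] S(S(S(S(S(S(S(add(S(add(SZ, mul(Z, SSSZ))), Z))))))))
  [26] S(S(S(S(S(S(S(S(add(add(SZ, mul(Z, SSSZ)), Z)))))))))
  [27] S(S(S(S(S(S(S(S(add(S(add(Z, mul(Z, SSSZ))), Z)))))))))
  [28] S(S(S(S(S(S(S(S(S(add(add(Z, mul(Z, SSSZ)), Z))))))))))
  [29] S(S(S(S(S(S(S(S(S(add(mul(Z, SSSZ), Z))))))))))
  [30] S(S(S(S(S(S(S(S(S(add(Z, Z))))))))))
  [31] S^9(Z)

Answer: normal form = S^9(Z)  (in 31 steps)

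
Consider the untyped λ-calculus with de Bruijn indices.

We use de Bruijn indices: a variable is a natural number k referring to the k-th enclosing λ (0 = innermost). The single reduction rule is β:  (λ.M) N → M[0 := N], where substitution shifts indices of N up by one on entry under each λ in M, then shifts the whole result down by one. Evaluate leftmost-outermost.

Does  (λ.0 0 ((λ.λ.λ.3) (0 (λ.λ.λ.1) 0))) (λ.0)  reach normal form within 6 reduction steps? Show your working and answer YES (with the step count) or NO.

Answer: YES — reaches normal form λ.λ.λ.0 in 4 ≤ 6 steps

Reduction:
  start: (λ.0 0 ((λ.λ.λ.3) (0 (λ.λ.λ.1) 0))) (λ.0)
  [1] (λ.0) (λ.0) ((λ.λ.λ.λ.0) ((λ.0) (λ.λ.λ.1) (λ.0)))
  [2] (λ.0) ((λ.λ.λ.λ.0) ((λ.0) (λ.λ.λ.1) (λ.0)))
  [3] (λ.λ.λ.λ.0) ((λ.0) (λ.λ.λ.1) (λ.0))
  [4] λ.λ.λ.0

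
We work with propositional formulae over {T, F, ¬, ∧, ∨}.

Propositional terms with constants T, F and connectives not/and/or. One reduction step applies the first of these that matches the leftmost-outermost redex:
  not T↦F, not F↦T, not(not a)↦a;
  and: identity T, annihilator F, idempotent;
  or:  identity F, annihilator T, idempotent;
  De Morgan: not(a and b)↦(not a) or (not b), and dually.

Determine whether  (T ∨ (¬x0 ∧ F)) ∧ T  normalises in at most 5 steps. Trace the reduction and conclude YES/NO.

  start: (T ∨ (¬x0 ∧ F)) ∧ T
  [1] T ∨ (¬x0 ∧ F)
  [2] T

Answer: YES — reaches normal form T in 2 ≤ 5 steps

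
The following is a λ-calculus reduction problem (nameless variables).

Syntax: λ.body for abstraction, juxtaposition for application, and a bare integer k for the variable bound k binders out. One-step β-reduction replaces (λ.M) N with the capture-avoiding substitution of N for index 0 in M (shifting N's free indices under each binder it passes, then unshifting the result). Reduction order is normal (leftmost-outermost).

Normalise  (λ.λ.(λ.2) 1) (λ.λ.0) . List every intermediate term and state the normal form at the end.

  start: (λ.λ.(λ.2) 1) (λ.λ.0)
  step 1: λ.(λ.λ.λ.0) (λ.λ.0)
  step 2: λ.λ.λ.0

Answer: normal form = λ.λ.λ.0  (in 2 steps)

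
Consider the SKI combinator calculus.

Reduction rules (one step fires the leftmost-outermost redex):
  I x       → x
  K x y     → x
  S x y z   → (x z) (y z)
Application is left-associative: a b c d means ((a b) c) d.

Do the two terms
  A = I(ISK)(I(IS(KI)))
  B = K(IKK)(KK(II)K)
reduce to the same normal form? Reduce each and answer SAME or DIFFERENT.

Term A:
  start: I(ISK)(I(IS(KI)))
  →1  ISK(I(IS(KI)))
  →2  SK(I(IS(KI)))
  →3  SK(IS(KI))
  →4  SK(S(KI))

Term B:
  start: K(IKK)(KK(II)K)
  →1  IKK
  →2  KK

Answer: DIFFERENT — A ⇓ SK(S(KI)), B ⇓ KK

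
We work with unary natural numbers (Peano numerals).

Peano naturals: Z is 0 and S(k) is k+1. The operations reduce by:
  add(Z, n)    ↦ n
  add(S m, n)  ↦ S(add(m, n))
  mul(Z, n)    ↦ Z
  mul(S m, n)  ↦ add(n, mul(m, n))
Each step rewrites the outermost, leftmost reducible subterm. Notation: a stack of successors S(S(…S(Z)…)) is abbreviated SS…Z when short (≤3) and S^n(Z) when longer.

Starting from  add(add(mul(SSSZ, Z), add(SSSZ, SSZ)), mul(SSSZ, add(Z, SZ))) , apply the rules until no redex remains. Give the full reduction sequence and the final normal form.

  start: add(add(mul(SSSZ, Z), add(SSSZ, SSZ)), mul(SSSZ, add(Z, SZ)))
  →1  add(add(add(Z, mul(SSZ, Z)), add(SSSZ, SSZ)), mul(SSSZ, add(Z, SZ)))
  →2  add(add(mul(SSZ, Z), add(SSSZ, SSZ)), mul(SSSZ, add(Z, SZ)))
  →3  add(add(add(Z, mul(SZ, Z)), add(SSSZ, SSZ)), mul(SSSZ, add(Z, SZ)))
  →4  add(add(mul(SZ, Z), add(SSSZ, SSZ)), mul(SSSZ, add(Z, SZ)))
  →5  add(add(add(Z, mul(Z, Z)), add(SSSZ, SSZ)), mul(SSSZ, add(Z, SZ)))
  →6  add(add(mul(Z, Z), add(SSSZ, SSZ)), mul(SSSZ, add(Z, SZ)))
  →7  add(add(Z, add(SSSZ, SSZ)), mul(SSSZ, add(Z, SZ)))
  →8  add(add(SSSZ, SSZ), mul(SSSZ, add(Z, SZ)))
  →9  add(S(add(SSZ, SSZ)), mul(SSSZ, add(Z, SZ)))
  →10  S(add(add(SSZ, SSZ), mul(SSSZ, add(Z, SZ))))
  →11  S(add(S(add(SZ, SSZ)), mul(SSSZ, add(Z, SZ))))
  →12  S(S(add(add(SZ, SSZ), mul(SSSZ, add(Z, SZ)))))
  →13  S(S(add(S(add(Z, SSZ)), mul(SSSZ, add(Z, SZ)))))
  →14  S(S(S(add(add(Z, SSZ), mul(SSSZ, add(Z, SZ))))))
  →15  S(S(S(add(SSZ, mul(SSSZ, add(Z, SZ))))))
  →16  S(S(S(S(add(SZ, mul(SSSZ, add(Z, SZ)))))))
  →17  S(S(S(S(S(add(Z, mul(SSSZ, add(Z, SZ))))))))
  →18  S(S(S(S(S(mul(SSSZ, add(Z, SZ)))))))
  →19  S(S(S(S(S(add(add(Z, SZ), mul(SSZ, add(Z, SZ))))))))
  →20  S(S(S(S(S(add(SZ, mul(SSZ, add(Z, SZ))))))))
  →21  S(S(S(S(S(S(add(Z, mul(SSZ, add(Z, SZ)))))))))
  →22  S(S(S(S(S(S(mul(SSZ, add(Z, SZ))))))))
  →23  S(S(S(S(S(S(add(add(Z, SZ), mul(SZ, add(Z, SZ)))))))))
  →24  S(S(S(S(S(S(add(SZ, mul(SZ, add(Z, SZ)))))))))
  →25  S(S(S(S(S(S(S(add(Z, mul(SZ, add(Z, SZ))))))))))
  →26  S(S(S(S(S(S(S(mul(SZ, add(Z, SZ)))))))))
  →27  S(S(S(S(S(S(S(add(add(Z, SZ), mul(Z, add(Z, SZ))))))))))
  →28  S(S(S(S(S(S(S(add(SZ, mul(Z, add(Z, SZ))))))))))
  →29  S(S(S(S(S(S(S(S(add(Z, mul(Z, add(Z, SZ)))))))))))
  →30  S(S(S(S(S(S(S(S(mul(Z, add(Z, SZ))))))))))
  →31  S^8(Z)

Answer: normal form = S^8(Z)  (in 31 steps)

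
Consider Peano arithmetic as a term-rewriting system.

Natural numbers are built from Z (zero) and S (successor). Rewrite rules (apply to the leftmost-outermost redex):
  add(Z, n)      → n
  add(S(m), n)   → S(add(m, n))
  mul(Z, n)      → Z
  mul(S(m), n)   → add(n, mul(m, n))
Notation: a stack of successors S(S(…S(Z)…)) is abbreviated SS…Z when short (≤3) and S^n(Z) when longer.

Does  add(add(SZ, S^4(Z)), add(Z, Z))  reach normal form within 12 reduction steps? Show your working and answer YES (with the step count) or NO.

  start: add(add(SZ, S^4(Z)), add(Z, Z))
  step 1: add(S(add(Z, S^4(Z))), add(Z, Z))
  step 2: S(add(add(Z, S^4(Z)), add(Z, Z)))
  step 3: S(add(S^4(Z), add(Z, Z)))
  step 4: S(S(add(SSSZ, add(Z, Z))))
  step 5: S(S(S(add(SSZ, add(Z, Z)))))
  step 6: S(S(S(S(add(SZ, add(Z, Z))))))
  step 7: S(S(S(S(S(add(Z, add(Z, Z)))))))
  step 8: S(S(S(S(S(add(Z, Z))))))
  step 9: S^5(Z)

Answer: YES — reaches normal form S^5(Z) in 9 ≤ 12 steps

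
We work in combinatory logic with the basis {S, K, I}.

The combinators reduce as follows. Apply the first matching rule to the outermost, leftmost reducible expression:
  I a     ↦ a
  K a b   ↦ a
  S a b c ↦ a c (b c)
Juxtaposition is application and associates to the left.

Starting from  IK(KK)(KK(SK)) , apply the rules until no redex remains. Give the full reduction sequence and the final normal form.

  start: IK(KK)(KK(SK))
  step 1: K(KK)(KK(SK))
  step 2: KK

Answer: normal form = KK  (in 2 steps)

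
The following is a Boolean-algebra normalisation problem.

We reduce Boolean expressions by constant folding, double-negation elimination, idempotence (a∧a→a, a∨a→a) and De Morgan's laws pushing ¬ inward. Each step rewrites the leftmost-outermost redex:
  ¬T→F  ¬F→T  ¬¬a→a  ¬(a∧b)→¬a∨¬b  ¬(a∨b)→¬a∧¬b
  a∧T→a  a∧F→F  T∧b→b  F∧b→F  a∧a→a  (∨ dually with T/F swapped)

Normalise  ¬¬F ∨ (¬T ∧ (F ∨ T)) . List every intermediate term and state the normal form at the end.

  start: ¬¬F ∨ (¬T ∧ (F ∨ T))
  →1  F ∨ (¬T ∧ (F ∨ T))
  →2  ¬T ∧ (F ∨ T)
  →3  F ∧ (F ∨ T)
  →4  F

Answer: normal form = F  (in 4 steps)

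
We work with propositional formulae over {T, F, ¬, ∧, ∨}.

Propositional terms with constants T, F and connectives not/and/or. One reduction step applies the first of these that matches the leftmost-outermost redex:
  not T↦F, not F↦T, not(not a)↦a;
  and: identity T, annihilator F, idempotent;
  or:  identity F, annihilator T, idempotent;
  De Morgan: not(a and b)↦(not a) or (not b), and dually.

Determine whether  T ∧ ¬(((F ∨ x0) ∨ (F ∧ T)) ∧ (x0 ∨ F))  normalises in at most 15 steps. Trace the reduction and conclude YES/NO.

Answer: YES — reaches normal form ¬x0 in 14 ≤ 15 steps

Working:
  start: T ∧ ¬(((F ∨ x0) ∨ (F ∧ T)) ∧ (x0 ∨ F))
  [1] ¬(((F ∨ x0) ∨ (F ∧ T)) ∧ (x0 ∨ F))
  [2] ¬((F ∨ x0) ∨ (F ∧ T)) ∨ ¬(x0 ∨ F)
  [3] (¬(F ∨ x0) ∧ ¬(F ∧ T)) ∨ ¬(x0 ∨ F)
  [4] ((¬F ∧ ¬x0) ∧ ¬(F ∧ T)) ∨ ¬(x0 ∨ F)
  [5] ((T ∧ ¬x0) ∧ ¬(F ∧ T)) ∨ ¬(x0 ∨ F)
  [6] (¬x0 ∧ ¬(F ∧ T)) ∨ ¬(x0 ∨ F)
  [7] (¬x0 ∧ (¬F ∨ ¬T)) ∨ ¬(x0 ∨ F)
  [8] (¬x0 ∧ (T ∨ ¬T)) ∨ ¬(x0 ∨ F)
  [9] (¬x0 ∧ T) ∨ ¬(x0 ∨ F)
  [10] ¬x0 ∨ ¬(x0 ∨ F)
  [11] ¬x0 ∨ (¬x0 ∧ ¬F)
  [12] ¬x0 ∨ (¬x0 ∧ T)
  [13] ¬x0 ∨ ¬x0
  [14] ¬x0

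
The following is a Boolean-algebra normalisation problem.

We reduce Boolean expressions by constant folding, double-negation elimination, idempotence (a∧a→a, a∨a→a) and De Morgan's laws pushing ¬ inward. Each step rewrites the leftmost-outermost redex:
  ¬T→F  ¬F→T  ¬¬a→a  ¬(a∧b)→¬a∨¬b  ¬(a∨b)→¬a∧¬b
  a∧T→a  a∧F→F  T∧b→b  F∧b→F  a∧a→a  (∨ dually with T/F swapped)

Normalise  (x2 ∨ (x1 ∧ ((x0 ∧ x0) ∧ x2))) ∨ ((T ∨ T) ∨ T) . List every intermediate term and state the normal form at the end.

  start: (x2 ∨ (x1 ∧ ((x0 ∧ x0) ∧ x2))) ∨ ((T ∨ T) ∨ T)
  step 1: (x2 ∨ (x1 ∧ (x0 ∧ x2))) ∨ ((T ∨ T) ∨ T)
  step 2: (x2 ∨ (x1 ∧ (x0 ∧ x2))) ∨ T
  step 3: T

Answer: normal form = T  (in 3 steps)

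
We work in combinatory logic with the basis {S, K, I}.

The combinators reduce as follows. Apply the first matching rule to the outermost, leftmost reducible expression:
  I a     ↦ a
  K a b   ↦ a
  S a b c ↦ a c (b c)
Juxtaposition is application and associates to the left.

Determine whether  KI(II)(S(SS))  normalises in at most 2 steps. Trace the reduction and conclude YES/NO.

  start: KI(II)(S(SS))
  step 1: I(S(SS))
  step 2: S(SS)

Answer: YES — reaches normal form S(SS) in 2 ≤ 2 steps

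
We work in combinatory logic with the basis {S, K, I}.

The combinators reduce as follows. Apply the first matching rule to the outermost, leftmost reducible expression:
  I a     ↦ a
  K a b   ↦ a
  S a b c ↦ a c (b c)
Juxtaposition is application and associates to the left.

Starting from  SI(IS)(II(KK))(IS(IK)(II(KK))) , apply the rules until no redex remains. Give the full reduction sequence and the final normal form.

  start: SI(IS)(II(KK))(IS(IK)(II(KK)))
  →1  I(II(KK))(IS(II(KK)))(IS(IK)(II(KK)))
  →2  II(KK)(IS(II(KK)))(IS(IK)(II(KK)))
  →3  I(KK)(IS(II(KK)))(IS(IK)(II(KK)))
  →4  KK(IS(II(KK)))(IS(IK)(II(KK)))
  →5  K(IS(IK)(II(KK)))
  →6  K(S(IK)(II(KK)))
  →7  K(SK(II(KK)))
  →8  K(SK(I(KK)))
  →9  K(SK(KK))

Answer: normal form = K(SK(KK))  (in 9 steps)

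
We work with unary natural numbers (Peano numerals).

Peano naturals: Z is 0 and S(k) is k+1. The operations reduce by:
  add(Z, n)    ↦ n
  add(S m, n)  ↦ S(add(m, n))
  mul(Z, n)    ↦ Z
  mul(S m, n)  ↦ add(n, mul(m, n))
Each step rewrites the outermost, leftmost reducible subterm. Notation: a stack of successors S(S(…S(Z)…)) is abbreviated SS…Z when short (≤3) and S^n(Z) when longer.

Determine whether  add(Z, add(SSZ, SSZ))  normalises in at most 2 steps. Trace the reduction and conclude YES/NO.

Answer: NO — after 2 steps the term is S(add(SZ, SSZ)), not yet normal

Reduction:
  start: add(Z, add(SSZ, SSZ))
  [1] add(SSZ, SSZ)
  [2] S(add(SZ, SSZ))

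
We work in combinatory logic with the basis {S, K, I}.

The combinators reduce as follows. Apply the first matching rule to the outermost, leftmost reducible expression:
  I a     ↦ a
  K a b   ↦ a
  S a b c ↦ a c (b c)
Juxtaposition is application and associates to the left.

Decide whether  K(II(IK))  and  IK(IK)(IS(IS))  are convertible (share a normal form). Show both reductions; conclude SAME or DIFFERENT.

Term A:
  start: K(II(IK))
  [1] K(I(IK))
  [2] K(IK)
  [3] KK

Term B:
  start: IK(IK)(IS(IS))
  [1] K(IK)(IS(IS))
  [2] IK
  [3] K

Answer: DIFFERENT — A ⇓ KK, B ⇓ K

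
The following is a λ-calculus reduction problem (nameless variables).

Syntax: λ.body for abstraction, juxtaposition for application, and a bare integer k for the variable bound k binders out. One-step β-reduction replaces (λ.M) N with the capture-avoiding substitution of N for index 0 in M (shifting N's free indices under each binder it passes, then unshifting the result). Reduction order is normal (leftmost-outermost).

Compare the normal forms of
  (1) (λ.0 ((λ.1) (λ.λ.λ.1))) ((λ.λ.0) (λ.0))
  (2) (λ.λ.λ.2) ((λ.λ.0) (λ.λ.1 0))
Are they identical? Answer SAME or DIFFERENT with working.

Answer: DIFFERENT — A ⇓ λ.0, B ⇓ λ.λ.λ.0

Reduction:
Term A:
  start: (λ.0 ((λ.1) (λ.λ.λ.1))) ((λ.λ.0) (λ.0))
  step 1: (λ.λ.0) (λ.0) ((λ.(λ.λ.0) (λ.0)) (λ.λ.λ.1))
  step 2: (λ.0) ((λ.(λ.λ.0) (λ.0)) (λ.λ.λ.1))
  step 3: (λ.(λ.λ.0) (λ.0)) (λ.λ.λ.1)
  step 4: (λ.λ.0) (λ.0)
  step 5: λ.0

Term B:
  start: (λ.λ.λ.2) ((λ.λ.0) (λ.λ.1 0))
  step 1: λ.λ.(λ.λ.0) (λ.λ.1 0)
  step 2: λ.λ.λ.0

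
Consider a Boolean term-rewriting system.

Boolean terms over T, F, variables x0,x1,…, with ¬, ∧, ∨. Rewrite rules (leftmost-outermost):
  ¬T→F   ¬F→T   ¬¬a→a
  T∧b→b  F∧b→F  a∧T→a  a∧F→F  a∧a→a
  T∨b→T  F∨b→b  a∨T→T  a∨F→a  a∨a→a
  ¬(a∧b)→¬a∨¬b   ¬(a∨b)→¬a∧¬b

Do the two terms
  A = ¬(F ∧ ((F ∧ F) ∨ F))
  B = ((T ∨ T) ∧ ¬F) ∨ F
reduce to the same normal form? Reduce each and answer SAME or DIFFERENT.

Term A:
  start: ¬(F ∧ ((F ∧ F) ∨ F))
  step 1: ¬F ∨ ¬((F ∧ F) ∨ F)
  step 2: T ∨ ¬((F ∧ F) ∨ F)
  step 3: T

Term B:
  start: ((T ∨ T) ∧ ¬F) ∨ F
  step 1: (T ∨ T) ∧ ¬F
  step 2: T ∧ ¬F
  step 3: ¬F
  step 4: T

Answer: SAME — A ⇓ T, B ⇓ T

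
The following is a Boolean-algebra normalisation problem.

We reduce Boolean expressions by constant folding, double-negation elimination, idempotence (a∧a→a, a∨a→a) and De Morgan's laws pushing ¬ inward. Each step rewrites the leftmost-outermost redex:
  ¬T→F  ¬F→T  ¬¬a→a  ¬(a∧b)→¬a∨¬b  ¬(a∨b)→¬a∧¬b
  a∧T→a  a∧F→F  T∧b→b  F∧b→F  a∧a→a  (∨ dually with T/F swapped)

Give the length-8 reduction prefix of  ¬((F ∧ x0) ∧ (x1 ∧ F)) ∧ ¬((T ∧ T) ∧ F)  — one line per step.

Answer: after 8 steps: (¬T ∨ ¬T) ∨ ¬F

Derivation:
  start: ¬((F ∧ x0) ∧ (x1 ∧ F)) ∧ ¬((T ∧ T) ∧ F)
  [1] (¬(F ∧ x0) ∨ ¬(x1 ∧ F)) ∧ ¬((T ∧ T) ∧ F)
  [2] ((¬F ∨ ¬x0) ∨ ¬(x1 ∧ F)) ∧ ¬((T ∧ T) ∧ F)
  [3] ((T ∨ ¬x0) ∨ ¬(x1 ∧ F)) ∧ ¬((T ∧ T) ∧ F)
  [4] (T ∨ ¬(x1 ∧ F)) ∧ ¬((T ∧ T) ∧ F)
  [5] T ∧ ¬((T ∧ T) ∧ F)
  [6] ¬((T ∧ T) ∧ F)
  [7] ¬(T ∧ T) ∨ ¬F
  [8] (¬T ∨ ¬T) ∨ ¬F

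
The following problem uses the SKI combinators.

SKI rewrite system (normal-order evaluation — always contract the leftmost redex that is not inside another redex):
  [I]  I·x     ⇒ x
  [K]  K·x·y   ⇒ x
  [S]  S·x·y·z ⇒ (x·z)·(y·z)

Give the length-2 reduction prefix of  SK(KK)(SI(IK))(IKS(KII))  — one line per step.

  start: SK(KK)(SI(IK))(IKS(KII))
  [1] K(SI(IK))(KK(SI(IK)))(IKS(KII))
  [2] SI(IK)(IKS(KII))

Answer: after 2 steps: SI(IK)(IKS(KII))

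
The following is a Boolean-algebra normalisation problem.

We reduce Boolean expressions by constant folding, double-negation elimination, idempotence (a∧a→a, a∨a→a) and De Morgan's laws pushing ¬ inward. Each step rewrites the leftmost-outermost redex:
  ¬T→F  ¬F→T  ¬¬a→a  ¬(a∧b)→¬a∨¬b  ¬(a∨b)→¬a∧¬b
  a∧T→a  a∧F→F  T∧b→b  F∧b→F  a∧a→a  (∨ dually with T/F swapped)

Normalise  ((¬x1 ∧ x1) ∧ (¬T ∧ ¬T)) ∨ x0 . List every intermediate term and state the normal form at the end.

Answer: normal form = x0  (in 4 steps)

Working:
  start: ((¬x1 ∧ x1) ∧ (¬T ∧ ¬T)) ∨ x0
  [1] ((¬x1 ∧ x1) ∧ ¬T) ∨ x0
  [2] ((¬x1 ∧ x1) ∧ F) ∨ x0
  [3] F ∨ x0
  [4] x0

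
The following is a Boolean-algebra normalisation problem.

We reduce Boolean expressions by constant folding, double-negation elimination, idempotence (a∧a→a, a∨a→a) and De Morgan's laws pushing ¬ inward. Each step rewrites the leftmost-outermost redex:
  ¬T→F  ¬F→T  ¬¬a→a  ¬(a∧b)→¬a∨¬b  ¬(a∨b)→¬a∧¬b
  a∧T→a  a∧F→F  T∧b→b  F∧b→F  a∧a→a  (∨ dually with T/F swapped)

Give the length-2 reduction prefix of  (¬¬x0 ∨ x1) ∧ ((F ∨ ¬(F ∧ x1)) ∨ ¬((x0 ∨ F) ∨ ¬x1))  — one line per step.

  start: (¬¬x0 ∨ x1) ∧ ((F ∨ ¬(F ∧ x1)) ∨ ¬((x0 ∨ F) ∨ ¬x1))
  [1] (x0 ∨ x1) ∧ ((F ∨ ¬(F ∧ x1)) ∨ ¬((x0 ∨ F) ∨ ¬x1))
  [2] (x0 ∨ x1) ∧ (¬(F ∧ x1) ∨ ¬((x0 ∨ F) ∨ ¬x1))

Answer: after 2 steps: (x0 ∨ x1) ∧ (¬(F ∧ x1) ∨ ¬((x0 ∨ F) ∨ ¬x1))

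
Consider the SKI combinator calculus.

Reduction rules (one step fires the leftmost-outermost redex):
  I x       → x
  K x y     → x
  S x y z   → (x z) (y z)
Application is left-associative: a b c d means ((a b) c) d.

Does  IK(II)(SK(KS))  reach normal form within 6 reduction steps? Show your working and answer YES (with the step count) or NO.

  start: IK(II)(SK(KS))
  step 1: K(II)(SK(KS))
  step 2: II
  step 3: I

Answer: YES — reaches normal form I in 3 ≤ 6 steps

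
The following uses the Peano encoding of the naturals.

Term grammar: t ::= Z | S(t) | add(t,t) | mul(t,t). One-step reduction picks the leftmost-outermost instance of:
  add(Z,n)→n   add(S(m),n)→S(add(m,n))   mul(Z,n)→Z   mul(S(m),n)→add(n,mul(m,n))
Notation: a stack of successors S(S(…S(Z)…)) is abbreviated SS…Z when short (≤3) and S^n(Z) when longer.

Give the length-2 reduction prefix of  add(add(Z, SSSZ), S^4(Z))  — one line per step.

Answer: after 2 steps: S(add(SSZ, S^4(Z)))

Reduction:
  start: add(add(Z, SSSZ), S^4(Z))
  [1] add(SSSZ, S^4(Z))
  [2] S(add(SSZ, S^4(Z)))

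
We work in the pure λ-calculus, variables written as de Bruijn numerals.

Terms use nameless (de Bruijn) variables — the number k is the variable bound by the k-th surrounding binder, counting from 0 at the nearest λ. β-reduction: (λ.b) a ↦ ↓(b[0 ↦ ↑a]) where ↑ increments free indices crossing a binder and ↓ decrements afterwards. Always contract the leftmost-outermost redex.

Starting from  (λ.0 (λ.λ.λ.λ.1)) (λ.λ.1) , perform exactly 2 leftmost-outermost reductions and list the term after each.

  start: (λ.0 (λ.λ.λ.λ.1)) (λ.λ.1)
  [1] (λ.λ.1) (λ.λ.λ.λ.1)
  [2] λ.λ.λ.λ.λ.1

Answer: after 2 steps: λ.λ.λ.λ.λ.1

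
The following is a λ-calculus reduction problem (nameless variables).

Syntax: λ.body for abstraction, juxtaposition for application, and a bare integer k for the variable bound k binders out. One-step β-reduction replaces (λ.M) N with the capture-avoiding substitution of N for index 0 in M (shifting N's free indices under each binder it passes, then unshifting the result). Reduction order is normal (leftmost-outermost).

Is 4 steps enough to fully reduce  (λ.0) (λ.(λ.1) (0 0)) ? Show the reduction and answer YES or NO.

Answer: YES — reaches normal form λ.0 in 2 ≤ 4 steps

Working:
  start: (λ.0) (λ.(λ.1) (0 0))
  [1] λ.(λ.1) (0 0)
  [2] λ.0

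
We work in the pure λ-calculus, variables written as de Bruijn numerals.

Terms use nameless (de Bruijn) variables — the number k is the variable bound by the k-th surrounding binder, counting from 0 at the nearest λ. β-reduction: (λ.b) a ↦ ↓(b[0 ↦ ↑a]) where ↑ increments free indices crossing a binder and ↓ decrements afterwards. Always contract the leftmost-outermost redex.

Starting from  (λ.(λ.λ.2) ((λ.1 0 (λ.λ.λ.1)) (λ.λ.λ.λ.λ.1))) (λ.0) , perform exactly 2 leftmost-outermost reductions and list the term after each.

  start: (λ.(λ.λ.2) ((λ.1 0 (λ.λ.λ.1)) (λ.λ.λ.λ.λ.1))) (λ.0)
  [1] (λ.λ.λ.0) ((λ.(λ.0) 0 (λ.λ.λ.1)) (λ.λ.λ.λ.λ.1))
  [2] λ.λ.0

Answer: after 2 steps: λ.λ.0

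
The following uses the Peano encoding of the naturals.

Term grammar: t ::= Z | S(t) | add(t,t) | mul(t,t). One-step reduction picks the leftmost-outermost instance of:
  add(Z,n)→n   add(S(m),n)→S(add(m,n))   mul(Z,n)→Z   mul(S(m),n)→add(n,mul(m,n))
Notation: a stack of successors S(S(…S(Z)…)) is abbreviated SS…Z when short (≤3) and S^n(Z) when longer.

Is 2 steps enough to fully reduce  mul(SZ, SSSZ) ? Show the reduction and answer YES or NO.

Answer: NO — after 2 steps the term is S(add(SSZ, mul(Z, SSSZ))), not yet normal

Derivation:
  start: mul(SZ, SSSZ)
  →1  add(SSSZ, mul(Z, SSSZ))
  →2  S(add(SSZ, mul(Z, SSSZ)))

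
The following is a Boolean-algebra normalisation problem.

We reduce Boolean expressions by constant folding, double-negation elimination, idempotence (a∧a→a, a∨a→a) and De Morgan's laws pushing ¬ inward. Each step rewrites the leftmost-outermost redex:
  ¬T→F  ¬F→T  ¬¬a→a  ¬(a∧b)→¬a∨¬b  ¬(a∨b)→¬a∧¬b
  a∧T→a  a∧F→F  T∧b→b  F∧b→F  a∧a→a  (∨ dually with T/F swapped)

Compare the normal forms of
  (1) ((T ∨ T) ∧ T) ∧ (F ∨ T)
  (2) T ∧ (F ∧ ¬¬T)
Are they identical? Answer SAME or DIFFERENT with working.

Term A:
  start: ((T ∨ T) ∧ T) ∧ (F ∨ T)
  step 1: (T ∨ T) ∧ (F ∨ T)
  step 2: T ∧ (F ∨ T)
  step 3: F ∨ T
  step 4: T

Term B:
  start: T ∧ (F ∧ ¬¬T)
  step 1: F ∧ ¬¬T
  step 2: F

Answer: DIFFERENT — A ⇓ T, B ⇓ F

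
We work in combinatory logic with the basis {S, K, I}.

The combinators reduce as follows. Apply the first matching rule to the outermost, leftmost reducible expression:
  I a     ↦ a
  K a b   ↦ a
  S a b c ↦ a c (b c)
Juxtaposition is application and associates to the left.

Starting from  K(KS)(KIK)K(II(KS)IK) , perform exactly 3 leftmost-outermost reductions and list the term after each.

Answer: after 3 steps: S(I(KS)IK)

Reduction:
  start: K(KS)(KIK)K(II(KS)IK)
  step 1: KSK(II(KS)IK)
  step 2: S(II(KS)IK)
  step 3: S(I(KS)IK)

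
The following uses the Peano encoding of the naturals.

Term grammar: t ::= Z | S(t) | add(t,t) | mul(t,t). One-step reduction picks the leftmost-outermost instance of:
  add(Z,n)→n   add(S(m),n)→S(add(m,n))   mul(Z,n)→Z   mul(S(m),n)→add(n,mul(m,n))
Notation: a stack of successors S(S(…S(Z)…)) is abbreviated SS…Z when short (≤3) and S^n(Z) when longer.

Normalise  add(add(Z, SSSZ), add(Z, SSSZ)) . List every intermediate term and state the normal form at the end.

Answer: normal form = S^6(Z)  (in 6 steps)

Derivation:
  start: add(add(Z, SSSZ), add(Z, SSSZ))
  →1  add(SSSZ, add(Z, SSSZ))
  →2  S(add(SSZ, add(Z, SSSZ)))
  →3  S(S(add(SZ, add(Z, SSSZ))))
  →4  S(S(S(add(Z, add(Z, SSSZ)))))
  →5  S(S(S(add(Z, SSSZ))))
  →6  S^6(Z)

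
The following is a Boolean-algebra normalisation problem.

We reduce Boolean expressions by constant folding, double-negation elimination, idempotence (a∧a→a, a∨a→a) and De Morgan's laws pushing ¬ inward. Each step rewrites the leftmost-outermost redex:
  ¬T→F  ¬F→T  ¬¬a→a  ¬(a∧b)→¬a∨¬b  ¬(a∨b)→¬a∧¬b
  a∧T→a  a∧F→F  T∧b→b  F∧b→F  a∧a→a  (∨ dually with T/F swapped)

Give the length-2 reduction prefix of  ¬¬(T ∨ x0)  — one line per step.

Answer: after 2 steps: T

Working:
  start: ¬¬(T ∨ x0)
  [1] T ∨ x0
  [2] T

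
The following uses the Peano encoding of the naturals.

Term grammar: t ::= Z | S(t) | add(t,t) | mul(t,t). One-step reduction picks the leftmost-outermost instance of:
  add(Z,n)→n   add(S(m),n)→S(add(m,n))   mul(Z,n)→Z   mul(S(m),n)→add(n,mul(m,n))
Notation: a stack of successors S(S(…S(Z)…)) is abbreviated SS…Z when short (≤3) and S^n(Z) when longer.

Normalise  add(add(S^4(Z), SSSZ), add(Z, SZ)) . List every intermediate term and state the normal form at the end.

Answer: normal form = S^8(Z)  (in 14 steps)

Reduction:
  start: add(add(S^4(Z), SSSZ), add(Z, SZ))
  step 1: add(S(add(SSSZ, SSSZ)), add(Z, SZ))
  step 2: S(add(add(SSSZ, SSSZ), add(Z, SZ)))
  step 3: S(add(S(add(SSZ, SSSZ)), add(Z, SZ)))
  step 4: S(S(add(add(SSZ, SSSZ), add(Z, SZ))))
  step 5: S(S(add(S(add(SZ, SSSZ)), add(Z, SZ))))
  step 6: S(S(S(add(add(SZ, SSSZ), add(Z, SZ)))))
  step 7: S(S(S(add(S(add(Z, SSSZ)), add(Z, SZ)))))
  step 8: S(S(S(S(add(add(Z, SSSZ), add(Z, SZ))))))
  step 9: S(S(S(S(add(SSSZ, add(Z, SZ))))))
  step 10: S(S(S(S(S(add(SSZ, add(Z, SZ)))))))
  step 11: S(S(S(S(S(S(add(SZ, add(Z, SZ))))))))
  step 12: S(S(S(S(S(S(S(add(Z, add(Z, SZ)))))))))
  step 13: S(S(S(S(S(S(S(add(Z, SZ))))))))
  step 14: S^8(Z)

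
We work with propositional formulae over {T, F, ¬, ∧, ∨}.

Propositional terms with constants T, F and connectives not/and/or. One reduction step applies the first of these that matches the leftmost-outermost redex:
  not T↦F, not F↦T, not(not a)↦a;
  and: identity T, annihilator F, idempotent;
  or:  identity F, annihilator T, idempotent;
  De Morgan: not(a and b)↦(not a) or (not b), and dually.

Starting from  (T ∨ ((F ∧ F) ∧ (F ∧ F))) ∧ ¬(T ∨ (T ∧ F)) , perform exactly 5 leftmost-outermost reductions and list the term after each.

  start: (T ∨ ((F ∧ F) ∧ (F ∧ F))) ∧ ¬(T ∨ (T ∧ F))
  →1  T ∧ ¬(T ∨ (T ∧ F))
  →2  ¬(T ∨ (T ∧ F))
  →3  ¬T ∧ ¬(T ∧ F)
  →4  F ∧ ¬(T ∧ F)
  →5  F

Answer: after 5 steps: F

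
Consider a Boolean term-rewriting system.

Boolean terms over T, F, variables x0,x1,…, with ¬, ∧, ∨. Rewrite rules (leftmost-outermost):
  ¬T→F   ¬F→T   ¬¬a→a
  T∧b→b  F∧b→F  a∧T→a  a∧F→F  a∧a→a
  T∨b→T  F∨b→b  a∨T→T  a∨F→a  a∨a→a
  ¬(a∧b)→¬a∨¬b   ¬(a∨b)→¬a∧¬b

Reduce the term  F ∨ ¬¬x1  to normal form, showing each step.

  start: F ∨ ¬¬x1
  step 1: ¬¬x1
  step 2: x1

Answer: normal form = x1  (in 2 steps)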